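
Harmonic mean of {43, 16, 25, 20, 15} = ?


Sum of reciprocals = 1/43 + 1/16 + 1/25 + 1/20 + 1/15 = 0.242422
HM = 5/0.242422 = 20.6251

HM = 20.6251


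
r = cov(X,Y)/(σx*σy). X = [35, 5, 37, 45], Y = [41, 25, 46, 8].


Mean X = 30.5000, Mean Y = 30.0000
SD X = 15.190458, SD Y = 14.882876
Cov = -9.500000
r = -9.500000/(15.190458*14.882876) = -0.0420

r = -0.0420


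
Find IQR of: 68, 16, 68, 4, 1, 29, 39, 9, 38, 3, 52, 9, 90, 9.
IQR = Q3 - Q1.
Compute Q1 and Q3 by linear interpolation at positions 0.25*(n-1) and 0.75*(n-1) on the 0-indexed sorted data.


Sorted: 1, 3, 4, 9, 9, 9, 16, 29, 38, 39, 52, 68, 68, 90
Q1 (25th %ile) = 9.0000
Q3 (75th %ile) = 48.7500
IQR = 48.7500 - 9.0000 = 39.7500

IQR = 39.7500


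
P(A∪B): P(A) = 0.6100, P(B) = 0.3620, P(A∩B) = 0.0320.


P(A∪B) = 0.6100 + 0.3620 - 0.0320
= 0.9720 - 0.0320
= 0.9400

P(A∪B) = 0.9400


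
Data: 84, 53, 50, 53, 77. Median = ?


Sorted: 50, 53, 53, 77, 84
n = 5 (odd)
Middle value = 53

Median = 53


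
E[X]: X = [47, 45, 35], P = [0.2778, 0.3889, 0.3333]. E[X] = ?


E[X] = 47*0.2778 + 45*0.3889 + 35*0.3333
= 13.0566 + 17.5005 + 11.6655
= 42.2226

E[X] = 42.2226


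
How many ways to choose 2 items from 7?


C(7,2) = 7!/(2! × 5!)
= 5040/(2 × 120)
= 21

C(7,2) = 21


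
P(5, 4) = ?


P(5,4) = 5!/1!
= 120/1
= 120

P(5,4) = 120


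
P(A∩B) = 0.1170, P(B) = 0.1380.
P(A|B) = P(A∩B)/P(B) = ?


P(A|B) = 0.1170/0.1380 = 0.8478

P(A|B) = 0.8478


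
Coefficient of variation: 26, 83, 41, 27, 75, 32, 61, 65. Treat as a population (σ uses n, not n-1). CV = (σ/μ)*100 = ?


Mean = 51.2500
SD = 21.0876
CV = (21.0876/51.2500)*100 = 41.1466%

CV = 41.1466%


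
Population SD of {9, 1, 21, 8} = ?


Mean = 9.7500
Variance = 51.6875
SD = sqrt(51.6875) = 7.1894

SD = 7.1894


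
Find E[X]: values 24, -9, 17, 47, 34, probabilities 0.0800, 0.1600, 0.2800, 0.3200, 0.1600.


E[X] = 24*0.0800 - 9*0.1600 + 17*0.2800 + 47*0.3200 + 34*0.1600
= 1.9200 - 1.4400 + 4.7600 + 15.0400 + 5.4400
= 25.7200

E[X] = 25.7200


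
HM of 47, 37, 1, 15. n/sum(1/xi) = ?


Sum of reciprocals = 1/47 + 1/37 + 1/1 + 1/15 = 1.114970
HM = 4/1.114970 = 3.5875

HM = 3.5875


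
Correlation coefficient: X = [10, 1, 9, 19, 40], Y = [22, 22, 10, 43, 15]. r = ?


Mean X = 15.8000, Mean Y = 22.4000
SD X = 13.377593, SD Y = 11.253444
Cov = -4.120000
r = -4.120000/(13.377593*11.253444) = -0.0274

r = -0.0274


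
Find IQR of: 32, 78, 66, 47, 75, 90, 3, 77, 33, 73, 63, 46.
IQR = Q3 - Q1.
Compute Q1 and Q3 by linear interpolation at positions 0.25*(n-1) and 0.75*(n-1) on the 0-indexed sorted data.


Sorted: 3, 32, 33, 46, 47, 63, 66, 73, 75, 77, 78, 90
Q1 (25th %ile) = 42.7500
Q3 (75th %ile) = 75.5000
IQR = 75.5000 - 42.7500 = 32.7500

IQR = 32.7500


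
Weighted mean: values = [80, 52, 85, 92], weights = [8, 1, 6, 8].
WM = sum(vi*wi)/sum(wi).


Numerator = 80*8 + 52*1 + 85*6 + 92*8 = 1938
Denominator = 8 + 1 + 6 + 8 = 23
WM = 1938/23 = 84.2609

WM = 84.2609


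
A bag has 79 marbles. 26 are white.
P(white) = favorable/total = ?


P = 26/79 = 0.3291

P = 0.3291


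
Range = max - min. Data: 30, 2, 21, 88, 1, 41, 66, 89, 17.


Max = 89, Min = 1
Range = 89 - 1 = 88

Range = 88


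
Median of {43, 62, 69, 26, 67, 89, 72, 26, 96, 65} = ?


Sorted: 26, 26, 43, 62, 65, 67, 69, 72, 89, 96
n = 10 (even)
Middle values: 65 and 67
Median = (65+67)/2 = 66.0000

Median = 66.0000


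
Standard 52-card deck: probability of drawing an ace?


4 aces in 52 cards
P = 4/52 = 0.0769

P = 0.0769


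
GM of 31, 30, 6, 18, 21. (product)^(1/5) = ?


Product = 31 × 30 × 6 × 18 × 21 = 2109240
GM = 2109240^(1/5) = 18.4003

GM = 18.4003


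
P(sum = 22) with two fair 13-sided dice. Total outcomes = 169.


Total outcomes = 13×13 = 169
Favorable (sum = 22): 5
P = 5/169 = 0.0296

P = 0.0296


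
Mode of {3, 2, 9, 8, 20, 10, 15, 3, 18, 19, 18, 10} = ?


Frequencies: 2:1, 3:2, 8:1, 9:1, 10:2, 15:1, 18:2, 19:1, 20:1
Max frequency = 2
Mode = 3, 10, 18

Mode = 3, 10, 18


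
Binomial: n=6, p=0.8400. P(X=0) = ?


C(6,0) = 1
p^0 = 1.000000
(1-p)^6 = 1.677722e-05
P = 1 * 1.000000 * 1.677722e-05 = 1.6777e-05

P(X=0) = 1.6777e-05


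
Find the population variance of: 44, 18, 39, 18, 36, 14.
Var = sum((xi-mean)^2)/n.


Mean = 28.1667
Squared deviations: 250.6944, 103.3611, 117.3611, 103.3611, 61.3611, 200.6944
Sum = 836.8333
Variance = 836.8333/6 = 139.4722

Variance = 139.4722


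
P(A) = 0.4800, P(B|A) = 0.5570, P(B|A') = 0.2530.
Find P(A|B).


P(B) = P(B|A)*P(A) + P(B|A')*P(A')
= 0.5570*0.4800 + 0.2530*0.5200
= 0.267360 + 0.131560 = 0.398920
P(A|B) = 0.267360/0.398920 = 0.6702

P(A|B) = 0.6702


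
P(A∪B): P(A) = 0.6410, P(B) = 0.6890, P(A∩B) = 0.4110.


P(A∪B) = 0.6410 + 0.6890 - 0.4110
= 1.3300 - 0.4110
= 0.9190

P(A∪B) = 0.9190


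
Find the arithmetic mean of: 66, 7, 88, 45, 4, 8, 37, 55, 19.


Sum = 66 + 7 + 88 + 45 + 4 + 8 + 37 + 55 + 19 = 329
n = 9
Mean = 329/9 = 36.5556

Mean = 36.5556


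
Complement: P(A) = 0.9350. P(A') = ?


P(not A) = 1 - 0.9350 = 0.0650

P(not A) = 0.0650


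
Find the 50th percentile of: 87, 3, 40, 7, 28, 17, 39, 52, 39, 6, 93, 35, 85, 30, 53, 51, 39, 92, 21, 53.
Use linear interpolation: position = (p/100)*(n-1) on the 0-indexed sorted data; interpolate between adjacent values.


Sorted: 3, 6, 7, 17, 21, 28, 30, 35, 39, 39, 39, 40, 51, 52, 53, 53, 85, 87, 92, 93
n = 20
Index = 50/100 * 19 = 9.5000
Lower = data[9] = 39, Upper = data[10] = 39
P50 = 39 + 0.5000*(0) = 39.0000

P50 = 39.0000


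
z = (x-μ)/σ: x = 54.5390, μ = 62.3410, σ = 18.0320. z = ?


z = (54.5390 - 62.3410)/18.0320
= -7.8020/18.0320
= -0.4327

z = -0.4327


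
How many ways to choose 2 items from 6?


C(6,2) = 6!/(2! × 4!)
= 720/(2 × 24)
= 15

C(6,2) = 15


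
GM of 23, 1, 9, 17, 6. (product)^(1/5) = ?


Product = 23 × 1 × 9 × 17 × 6 = 21114
GM = 21114^(1/5) = 7.3268

GM = 7.3268


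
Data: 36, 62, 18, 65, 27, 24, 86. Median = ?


Sorted: 18, 24, 27, 36, 62, 65, 86
n = 7 (odd)
Middle value = 36

Median = 36


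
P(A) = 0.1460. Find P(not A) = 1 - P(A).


P(not A) = 1 - 0.1460 = 0.8540

P(not A) = 0.8540


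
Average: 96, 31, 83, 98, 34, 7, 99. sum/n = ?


Sum = 96 + 31 + 83 + 98 + 34 + 7 + 99 = 448
n = 7
Mean = 448/7 = 64.0000

Mean = 64.0000


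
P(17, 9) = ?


P(17,9) = 17!/8!
= 355687428096000/40320
= 8821612800

P(17,9) = 8821612800


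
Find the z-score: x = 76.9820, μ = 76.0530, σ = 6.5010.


z = (76.9820 - 76.0530)/6.5010
= 0.9290/6.5010
= 0.1429

z = 0.1429


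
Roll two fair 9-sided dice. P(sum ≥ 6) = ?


Total outcomes = 9×9 = 81
Favorable (sum ≥ 6): 71
P = 71/81 = 0.8765

P = 0.8765


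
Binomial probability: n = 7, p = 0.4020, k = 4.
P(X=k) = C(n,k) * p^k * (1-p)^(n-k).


C(7,4) = 35
p^4 = 0.026116
(1-p)^3 = 0.213847
P = 35 * 0.026116 * 0.213847 = 0.1955

P(X=4) = 0.1955


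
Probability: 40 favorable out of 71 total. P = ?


P = 40/71 = 0.5634

P = 0.5634


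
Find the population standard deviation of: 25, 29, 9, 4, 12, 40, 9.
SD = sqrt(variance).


Mean = 18.2857
Variance = 149.6327
SD = sqrt(149.6327) = 12.2324

SD = 12.2324


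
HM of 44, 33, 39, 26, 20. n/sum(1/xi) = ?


Sum of reciprocals = 1/44 + 1/33 + 1/39 + 1/26 + 1/20 = 0.167133
HM = 5/0.167133 = 29.9163

HM = 29.9163


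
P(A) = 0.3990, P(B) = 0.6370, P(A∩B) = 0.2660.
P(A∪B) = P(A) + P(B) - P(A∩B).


P(A∪B) = 0.3990 + 0.6370 - 0.2660
= 1.0360 - 0.2660
= 0.7700

P(A∪B) = 0.7700


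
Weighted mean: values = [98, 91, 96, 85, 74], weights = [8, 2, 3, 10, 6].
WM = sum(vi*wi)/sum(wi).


Numerator = 98*8 + 91*2 + 96*3 + 85*10 + 74*6 = 2548
Denominator = 8 + 2 + 3 + 10 + 6 = 29
WM = 2548/29 = 87.8621

WM = 87.8621


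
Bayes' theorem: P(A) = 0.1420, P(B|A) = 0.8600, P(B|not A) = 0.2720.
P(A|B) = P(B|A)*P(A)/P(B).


P(B) = P(B|A)*P(A) + P(B|A')*P(A')
= 0.8600*0.1420 + 0.2720*0.8580
= 0.122120 + 0.233376 = 0.355496
P(A|B) = 0.122120/0.355496 = 0.3435

P(A|B) = 0.3435


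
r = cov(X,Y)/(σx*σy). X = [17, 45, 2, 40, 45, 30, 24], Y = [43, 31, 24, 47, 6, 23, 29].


Mean X = 29.0000, Mean Y = 29.0000
SD X = 14.793821, SD Y = 12.615184
Cov = -25.285714
r = -25.285714/(14.793821*12.615184) = -0.1355

r = -0.1355


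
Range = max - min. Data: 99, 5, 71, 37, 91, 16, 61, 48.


Max = 99, Min = 5
Range = 99 - 5 = 94

Range = 94


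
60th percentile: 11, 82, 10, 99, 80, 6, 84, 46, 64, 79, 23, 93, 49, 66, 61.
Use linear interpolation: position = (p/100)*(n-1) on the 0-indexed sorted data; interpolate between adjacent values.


Sorted: 6, 10, 11, 23, 46, 49, 61, 64, 66, 79, 80, 82, 84, 93, 99
n = 15
Index = 60/100 * 14 = 8.4000
Lower = data[8] = 66, Upper = data[9] = 79
P60 = 66 + 0.4000*(13) = 71.2000

P60 = 71.2000


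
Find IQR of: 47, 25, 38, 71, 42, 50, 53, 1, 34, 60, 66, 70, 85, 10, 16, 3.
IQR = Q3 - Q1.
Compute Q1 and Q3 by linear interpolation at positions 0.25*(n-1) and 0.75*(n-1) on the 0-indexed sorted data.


Sorted: 1, 3, 10, 16, 25, 34, 38, 42, 47, 50, 53, 60, 66, 70, 71, 85
Q1 (25th %ile) = 22.7500
Q3 (75th %ile) = 61.5000
IQR = 61.5000 - 22.7500 = 38.7500

IQR = 38.7500


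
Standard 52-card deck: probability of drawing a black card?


26 black cards in 52 cards
P = 26/52 = 0.5000

P = 0.5000


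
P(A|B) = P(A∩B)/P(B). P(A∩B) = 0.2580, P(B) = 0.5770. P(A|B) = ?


P(A|B) = 0.2580/0.5770 = 0.4471

P(A|B) = 0.4471


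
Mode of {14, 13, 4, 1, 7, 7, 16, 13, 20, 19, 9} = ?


Frequencies: 1:1, 4:1, 7:2, 9:1, 13:2, 14:1, 16:1, 19:1, 20:1
Max frequency = 2
Mode = 7, 13

Mode = 7, 13


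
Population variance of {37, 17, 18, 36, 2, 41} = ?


Mean = 25.1667
Squared deviations: 140.0278, 66.6944, 51.3611, 117.3611, 536.6944, 250.6944
Sum = 1162.8333
Variance = 1162.8333/6 = 193.8056

Variance = 193.8056


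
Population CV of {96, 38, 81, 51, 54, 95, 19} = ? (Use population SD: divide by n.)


Mean = 62.0000
SD = 27.2973
CV = (27.2973/62.0000)*100 = 44.0279%

CV = 44.0279%


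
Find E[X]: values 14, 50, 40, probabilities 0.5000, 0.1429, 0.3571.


E[X] = 14*0.5000 + 50*0.1429 + 40*0.3571
= 7.0000 + 7.1450 + 14.2840
= 28.4290

E[X] = 28.4290


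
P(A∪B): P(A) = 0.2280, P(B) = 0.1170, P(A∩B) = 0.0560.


P(A∪B) = 0.2280 + 0.1170 - 0.0560
= 0.3450 - 0.0560
= 0.2890

P(A∪B) = 0.2890


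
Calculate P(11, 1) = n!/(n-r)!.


P(11,1) = 11!/10!
= 39916800/3628800
= 11

P(11,1) = 11


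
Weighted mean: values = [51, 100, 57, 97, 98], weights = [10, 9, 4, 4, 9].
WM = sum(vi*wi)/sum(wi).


Numerator = 51*10 + 100*9 + 57*4 + 97*4 + 98*9 = 2908
Denominator = 10 + 9 + 4 + 4 + 9 = 36
WM = 2908/36 = 80.7778

WM = 80.7778


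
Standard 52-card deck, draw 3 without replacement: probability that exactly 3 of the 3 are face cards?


Hypergeometric: P(X=3) = C(12,3)·C(40,0) / C(52,3)
= 220 × 1 / 22100
= 220/22100 = 0.0100

P = 0.0100


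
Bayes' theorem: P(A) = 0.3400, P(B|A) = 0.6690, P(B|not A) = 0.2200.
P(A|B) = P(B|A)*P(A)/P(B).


P(B) = P(B|A)*P(A) + P(B|A')*P(A')
= 0.6690*0.3400 + 0.2200*0.6600
= 0.227460 + 0.145200 = 0.372660
P(A|B) = 0.227460/0.372660 = 0.6104

P(A|B) = 0.6104


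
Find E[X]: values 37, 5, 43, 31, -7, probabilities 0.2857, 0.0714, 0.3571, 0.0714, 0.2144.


E[X] = 37*0.2857 + 5*0.0714 + 43*0.3571 + 31*0.0714 - 7*0.2144
= 10.5709 + 0.3570 + 15.3553 + 2.2134 - 1.5008
= 26.9958

E[X] = 26.9958


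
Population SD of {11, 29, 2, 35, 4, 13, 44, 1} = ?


Mean = 17.3750
Variance = 237.2344
SD = sqrt(237.2344) = 15.4024

SD = 15.4024


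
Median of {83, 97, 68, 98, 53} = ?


Sorted: 53, 68, 83, 97, 98
n = 5 (odd)
Middle value = 83

Median = 83


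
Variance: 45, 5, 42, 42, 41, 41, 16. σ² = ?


Mean = 33.1429
Squared deviations: 140.5918, 792.0204, 78.4490, 78.4490, 61.7347, 61.7347, 293.8776
Sum = 1506.8571
Variance = 1506.8571/7 = 215.2653

Variance = 215.2653


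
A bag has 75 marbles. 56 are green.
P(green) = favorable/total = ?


P = 56/75 = 0.7467

P = 0.7467


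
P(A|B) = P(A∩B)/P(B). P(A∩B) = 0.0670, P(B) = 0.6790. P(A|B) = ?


P(A|B) = 0.0670/0.6790 = 0.0987

P(A|B) = 0.0987


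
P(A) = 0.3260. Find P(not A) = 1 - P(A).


P(not A) = 1 - 0.3260 = 0.6740

P(not A) = 0.6740


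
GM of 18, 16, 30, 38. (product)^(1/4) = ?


Product = 18 × 16 × 30 × 38 = 328320
GM = 328320^(1/4) = 23.9373

GM = 23.9373


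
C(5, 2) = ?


C(5,2) = 5!/(2! × 3!)
= 120/(2 × 6)
= 10

C(5,2) = 10


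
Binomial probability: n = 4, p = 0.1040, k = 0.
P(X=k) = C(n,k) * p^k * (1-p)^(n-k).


C(4,0) = 1
p^0 = 1.000000
(1-p)^4 = 0.644514
P = 1 * 1.000000 * 0.644514 = 0.6445

P(X=0) = 0.6445


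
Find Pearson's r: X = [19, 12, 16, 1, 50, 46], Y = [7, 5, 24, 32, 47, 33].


Mean X = 24.0000, Mean Y = 24.6667
SD X = 17.897858, SD Y = 14.839886
Cov = 154.166667
r = 154.166667/(17.897858*14.839886) = 0.5804

r = 0.5804


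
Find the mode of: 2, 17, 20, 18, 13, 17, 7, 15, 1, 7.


Frequencies: 1:1, 2:1, 7:2, 13:1, 15:1, 17:2, 18:1, 20:1
Max frequency = 2
Mode = 7, 17

Mode = 7, 17


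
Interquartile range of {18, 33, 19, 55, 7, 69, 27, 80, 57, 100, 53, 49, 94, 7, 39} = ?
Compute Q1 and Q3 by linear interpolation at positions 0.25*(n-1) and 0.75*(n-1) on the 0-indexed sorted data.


Sorted: 7, 7, 18, 19, 27, 33, 39, 49, 53, 55, 57, 69, 80, 94, 100
Q1 (25th %ile) = 23.0000
Q3 (75th %ile) = 63.0000
IQR = 63.0000 - 23.0000 = 40.0000

IQR = 40.0000


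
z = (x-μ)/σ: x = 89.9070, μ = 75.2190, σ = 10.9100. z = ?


z = (89.9070 - 75.2190)/10.9100
= 14.6880/10.9100
= 1.3463

z = 1.3463


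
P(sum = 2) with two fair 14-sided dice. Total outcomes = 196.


Total outcomes = 14×14 = 196
Favorable (sum = 2): 1
P = 1/196 = 0.0051

P = 0.0051


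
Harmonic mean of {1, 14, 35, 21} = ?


Sum of reciprocals = 1/1 + 1/14 + 1/35 + 1/21 = 1.147619
HM = 4/1.147619 = 3.4855

HM = 3.4855


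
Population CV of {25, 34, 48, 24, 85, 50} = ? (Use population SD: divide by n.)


Mean = 44.3333
SD = 20.7900
CV = (20.7900/44.3333)*100 = 46.8946%

CV = 46.8946%


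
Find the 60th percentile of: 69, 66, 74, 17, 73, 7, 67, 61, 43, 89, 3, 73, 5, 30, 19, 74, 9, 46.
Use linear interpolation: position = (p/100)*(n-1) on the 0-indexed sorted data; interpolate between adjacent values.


Sorted: 3, 5, 7, 9, 17, 19, 30, 43, 46, 61, 66, 67, 69, 73, 73, 74, 74, 89
n = 18
Index = 60/100 * 17 = 10.2000
Lower = data[10] = 66, Upper = data[11] = 67
P60 = 66 + 0.2000*(1) = 66.2000

P60 = 66.2000


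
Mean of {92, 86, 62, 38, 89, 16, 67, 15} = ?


Sum = 92 + 86 + 62 + 38 + 89 + 16 + 67 + 15 = 465
n = 8
Mean = 465/8 = 58.1250

Mean = 58.1250


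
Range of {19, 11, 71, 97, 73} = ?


Max = 97, Min = 11
Range = 97 - 11 = 86

Range = 86


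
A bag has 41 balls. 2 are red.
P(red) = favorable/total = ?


P = 2/41 = 0.0488

P = 0.0488


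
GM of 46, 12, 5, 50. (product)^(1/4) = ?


Product = 46 × 12 × 5 × 50 = 138000
GM = 138000^(1/4) = 19.2739

GM = 19.2739


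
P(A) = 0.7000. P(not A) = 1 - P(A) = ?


P(not A) = 1 - 0.7000 = 0.3000

P(not A) = 0.3000


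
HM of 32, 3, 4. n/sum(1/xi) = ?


Sum of reciprocals = 1/32 + 1/3 + 1/4 = 0.614583
HM = 3/0.614583 = 4.8814

HM = 4.8814


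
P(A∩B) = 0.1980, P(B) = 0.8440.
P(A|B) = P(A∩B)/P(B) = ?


P(A|B) = 0.1980/0.8440 = 0.2346

P(A|B) = 0.2346


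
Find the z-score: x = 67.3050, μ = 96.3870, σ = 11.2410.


z = (67.3050 - 96.3870)/11.2410
= -29.0820/11.2410
= -2.5871

z = -2.5871


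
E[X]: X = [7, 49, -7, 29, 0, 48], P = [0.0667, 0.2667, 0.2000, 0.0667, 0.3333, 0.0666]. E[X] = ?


E[X] = 7*0.0667 + 49*0.2667 - 7*0.2000 + 29*0.0667 + 0*0.3333 + 48*0.0666
= 0.4669 + 13.0683 - 1.4000 + 1.9343 + 0 + 3.1968
= 17.2663

E[X] = 17.2663


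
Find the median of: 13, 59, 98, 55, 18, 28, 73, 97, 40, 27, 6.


Sorted: 6, 13, 18, 27, 28, 40, 55, 59, 73, 97, 98
n = 11 (odd)
Middle value = 40

Median = 40


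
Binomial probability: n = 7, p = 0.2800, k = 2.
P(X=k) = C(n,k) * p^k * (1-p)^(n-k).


C(7,2) = 21
p^2 = 0.078400
(1-p)^5 = 0.193492
P = 21 * 0.078400 * 0.193492 = 0.3186

P(X=2) = 0.3186


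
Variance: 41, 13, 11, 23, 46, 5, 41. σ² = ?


Mean = 25.7143
Squared deviations: 233.6531, 161.6531, 216.5102, 7.3673, 411.5102, 429.0816, 233.6531
Sum = 1693.4286
Variance = 1693.4286/7 = 241.9184

Variance = 241.9184


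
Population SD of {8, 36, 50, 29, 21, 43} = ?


Mean = 31.1667
Variance = 193.8056
SD = sqrt(193.8056) = 13.9214

SD = 13.9214


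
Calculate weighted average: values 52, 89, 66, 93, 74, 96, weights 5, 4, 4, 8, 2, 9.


Numerator = 52*5 + 89*4 + 66*4 + 93*8 + 74*2 + 96*9 = 2636
Denominator = 5 + 4 + 4 + 8 + 2 + 9 = 32
WM = 2636/32 = 82.3750

WM = 82.3750


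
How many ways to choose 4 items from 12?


C(12,4) = 12!/(4! × 8!)
= 479001600/(24 × 40320)
= 495

C(12,4) = 495


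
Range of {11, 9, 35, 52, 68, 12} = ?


Max = 68, Min = 9
Range = 68 - 9 = 59

Range = 59


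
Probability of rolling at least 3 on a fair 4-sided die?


Favorable outcomes (roll ≥ 3): 2
Total outcomes = 4
P = 2/4 = 0.5000

P = 0.5000


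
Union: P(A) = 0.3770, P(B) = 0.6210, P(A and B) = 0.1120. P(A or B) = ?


P(A∪B) = 0.3770 + 0.6210 - 0.1120
= 0.9980 - 0.1120
= 0.8860

P(A∪B) = 0.8860


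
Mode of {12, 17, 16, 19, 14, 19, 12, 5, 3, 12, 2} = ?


Frequencies: 2:1, 3:1, 5:1, 12:3, 14:1, 16:1, 17:1, 19:2
Max frequency = 3
Mode = 12

Mode = 12


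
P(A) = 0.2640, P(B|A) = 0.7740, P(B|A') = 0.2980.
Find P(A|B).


P(B) = P(B|A)*P(A) + P(B|A')*P(A')
= 0.7740*0.2640 + 0.2980*0.7360
= 0.204336 + 0.219328 = 0.423664
P(A|B) = 0.204336/0.423664 = 0.4823

P(A|B) = 0.4823


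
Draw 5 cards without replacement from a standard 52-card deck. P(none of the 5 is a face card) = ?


P(no face cards) = (40/52) × (39/51) × (38/50) × (37/49) × (36/48)
= 0.2532

P = 0.2532


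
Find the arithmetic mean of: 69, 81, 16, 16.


Sum = 69 + 81 + 16 + 16 = 182
n = 4
Mean = 182/4 = 45.5000

Mean = 45.5000


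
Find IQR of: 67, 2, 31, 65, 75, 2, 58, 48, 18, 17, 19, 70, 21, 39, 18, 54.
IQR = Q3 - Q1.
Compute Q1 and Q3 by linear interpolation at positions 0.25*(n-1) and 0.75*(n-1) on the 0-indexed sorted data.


Sorted: 2, 2, 17, 18, 18, 19, 21, 31, 39, 48, 54, 58, 65, 67, 70, 75
Q1 (25th %ile) = 18.0000
Q3 (75th %ile) = 59.7500
IQR = 59.7500 - 18.0000 = 41.7500

IQR = 41.7500


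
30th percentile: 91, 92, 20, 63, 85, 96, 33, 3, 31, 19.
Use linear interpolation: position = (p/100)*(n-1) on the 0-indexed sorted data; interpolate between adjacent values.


Sorted: 3, 19, 20, 31, 33, 63, 85, 91, 92, 96
n = 10
Index = 30/100 * 9 = 2.7000
Lower = data[2] = 20, Upper = data[3] = 31
P30 = 20 + 0.7000*(11) = 27.7000

P30 = 27.7000


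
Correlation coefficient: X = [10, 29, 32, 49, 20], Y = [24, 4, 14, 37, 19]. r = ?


Mean X = 28.0000, Mean Y = 19.6000
SD X = 13.007690, SD Y = 10.928861
Cov = 50.600000
r = 50.600000/(13.007690*10.928861) = 0.3559

r = 0.3559


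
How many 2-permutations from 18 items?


P(18,2) = 18!/16!
= 6402373705728000/20922789888000
= 306

P(18,2) = 306


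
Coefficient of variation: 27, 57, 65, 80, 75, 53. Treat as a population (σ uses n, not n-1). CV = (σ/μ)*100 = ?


Mean = 59.5000
SD = 17.2988
CV = (17.2988/59.5000)*100 = 29.0737%

CV = 29.0737%


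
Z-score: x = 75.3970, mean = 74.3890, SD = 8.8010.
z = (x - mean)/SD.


z = (75.3970 - 74.3890)/8.8010
= 1.0080/8.8010
= 0.1145

z = 0.1145


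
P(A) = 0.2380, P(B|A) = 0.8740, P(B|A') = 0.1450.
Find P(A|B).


P(B) = P(B|A)*P(A) + P(B|A')*P(A')
= 0.8740*0.2380 + 0.1450*0.7620
= 0.208012 + 0.110490 = 0.318502
P(A|B) = 0.208012/0.318502 = 0.6531

P(A|B) = 0.6531


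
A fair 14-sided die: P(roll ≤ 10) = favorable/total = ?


Favorable outcomes (roll ≤ 10): 10
Total outcomes = 14
P = 10/14 = 0.7143

P = 0.7143


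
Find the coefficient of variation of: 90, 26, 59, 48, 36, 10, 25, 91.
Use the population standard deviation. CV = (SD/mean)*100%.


Mean = 48.1250
SD = 28.1400
CV = (28.1400/48.1250)*100 = 58.4727%

CV = 58.4727%


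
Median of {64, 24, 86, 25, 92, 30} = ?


Sorted: 24, 25, 30, 64, 86, 92
n = 6 (even)
Middle values: 30 and 64
Median = (30+64)/2 = 47.0000

Median = 47.0000


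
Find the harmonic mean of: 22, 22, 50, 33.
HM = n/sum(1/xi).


Sum of reciprocals = 1/22 + 1/22 + 1/50 + 1/33 = 0.141212
HM = 4/0.141212 = 28.3262

HM = 28.3262


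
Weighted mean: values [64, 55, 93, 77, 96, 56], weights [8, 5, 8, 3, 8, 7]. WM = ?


Numerator = 64*8 + 55*5 + 93*8 + 77*3 + 96*8 + 56*7 = 2922
Denominator = 8 + 5 + 8 + 3 + 8 + 7 = 39
WM = 2922/39 = 74.9231

WM = 74.9231


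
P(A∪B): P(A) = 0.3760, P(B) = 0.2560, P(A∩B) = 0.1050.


P(A∪B) = 0.3760 + 0.2560 - 0.1050
= 0.6320 - 0.1050
= 0.5270

P(A∪B) = 0.5270


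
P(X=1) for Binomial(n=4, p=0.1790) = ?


C(4,1) = 4
p^1 = 0.179000
(1-p)^3 = 0.553388
P = 4 * 0.179000 * 0.553388 = 0.3962

P(X=1) = 0.3962


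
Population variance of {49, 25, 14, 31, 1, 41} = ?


Mean = 26.8333
Squared deviations: 491.3611, 3.3611, 164.6944, 17.3611, 667.3611, 200.6944
Sum = 1544.8333
Variance = 1544.8333/6 = 257.4722

Variance = 257.4722


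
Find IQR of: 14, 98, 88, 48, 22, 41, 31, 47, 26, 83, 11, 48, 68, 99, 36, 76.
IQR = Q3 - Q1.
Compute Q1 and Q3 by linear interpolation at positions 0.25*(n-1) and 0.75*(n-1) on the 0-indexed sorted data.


Sorted: 11, 14, 22, 26, 31, 36, 41, 47, 48, 48, 68, 76, 83, 88, 98, 99
Q1 (25th %ile) = 29.7500
Q3 (75th %ile) = 77.7500
IQR = 77.7500 - 29.7500 = 48.0000

IQR = 48.0000


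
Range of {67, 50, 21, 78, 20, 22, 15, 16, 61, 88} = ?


Max = 88, Min = 15
Range = 88 - 15 = 73

Range = 73


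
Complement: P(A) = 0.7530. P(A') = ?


P(not A) = 1 - 0.7530 = 0.2470

P(not A) = 0.2470


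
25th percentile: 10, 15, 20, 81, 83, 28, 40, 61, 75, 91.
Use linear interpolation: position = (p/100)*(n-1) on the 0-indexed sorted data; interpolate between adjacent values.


Sorted: 10, 15, 20, 28, 40, 61, 75, 81, 83, 91
n = 10
Index = 25/100 * 9 = 2.2500
Lower = data[2] = 20, Upper = data[3] = 28
P25 = 20 + 0.2500*(8) = 22.0000

P25 = 22.0000


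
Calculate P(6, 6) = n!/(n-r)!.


P(6,6) = 6!/0!
= 720/1
= 720

P(6,6) = 720


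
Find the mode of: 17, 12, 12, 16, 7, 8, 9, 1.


Frequencies: 1:1, 7:1, 8:1, 9:1, 12:2, 16:1, 17:1
Max frequency = 2
Mode = 12

Mode = 12


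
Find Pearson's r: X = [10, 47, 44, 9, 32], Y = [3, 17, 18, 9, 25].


Mean X = 28.4000, Mean Y = 14.4000
SD X = 16.230835, SD Y = 7.631514
Cov = 91.440000
r = 91.440000/(16.230835*7.631514) = 0.7382

r = 0.7382


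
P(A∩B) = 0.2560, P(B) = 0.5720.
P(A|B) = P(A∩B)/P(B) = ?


P(A|B) = 0.2560/0.5720 = 0.4476

P(A|B) = 0.4476


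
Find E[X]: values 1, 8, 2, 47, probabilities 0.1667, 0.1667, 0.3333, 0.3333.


E[X] = 1*0.1667 + 8*0.1667 + 2*0.3333 + 47*0.3333
= 0.1667 + 1.3336 + 0.6666 + 15.6651
= 17.8320

E[X] = 17.8320


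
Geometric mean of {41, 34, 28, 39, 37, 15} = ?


Product = 41 × 34 × 28 × 39 × 37 × 15 = 844847640
GM = 844847640^(1/6) = 30.7466

GM = 30.7466


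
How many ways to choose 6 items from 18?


C(18,6) = 18!/(6! × 12!)
= 6402373705728000/(720 × 479001600)
= 18564

C(18,6) = 18564


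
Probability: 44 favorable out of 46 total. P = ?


P = 44/46 = 0.9565

P = 0.9565


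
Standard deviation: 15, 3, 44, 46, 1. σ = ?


Mean = 21.8000
Variance = 382.1600
SD = sqrt(382.1600) = 19.5489

SD = 19.5489


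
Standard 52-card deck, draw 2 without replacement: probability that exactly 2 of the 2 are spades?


Hypergeometric: P(X=2) = C(13,2)·C(39,0) / C(52,2)
= 78 × 1 / 1326
= 78/1326 = 0.0588

P = 0.0588


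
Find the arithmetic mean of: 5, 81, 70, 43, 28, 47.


Sum = 5 + 81 + 70 + 43 + 28 + 47 = 274
n = 6
Mean = 274/6 = 45.6667

Mean = 45.6667


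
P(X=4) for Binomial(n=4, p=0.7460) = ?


C(4,4) = 1
p^4 = 0.309710
(1-p)^0 = 1.000000
P = 1 * 0.309710 * 1.000000 = 0.3097

P(X=4) = 0.3097


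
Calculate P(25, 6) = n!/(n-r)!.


P(25,6) = 25!/19!
= 15511210043330985984000000/121645100408832000
= 127512000

P(25,6) = 127512000


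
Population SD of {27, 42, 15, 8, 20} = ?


Mean = 22.4000
Variance = 134.6400
SD = sqrt(134.6400) = 11.6034

SD = 11.6034


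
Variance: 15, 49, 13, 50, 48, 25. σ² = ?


Mean = 33.3333
Squared deviations: 336.1111, 245.4444, 413.4444, 277.7778, 215.1111, 69.4444
Sum = 1557.3333
Variance = 1557.3333/6 = 259.5556

Variance = 259.5556


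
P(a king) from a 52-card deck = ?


4 kings in 52 cards
P = 4/52 = 0.0769

P = 0.0769


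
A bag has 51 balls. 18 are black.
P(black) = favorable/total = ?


P = 18/51 = 0.3529

P = 0.3529


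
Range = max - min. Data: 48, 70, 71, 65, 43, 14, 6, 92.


Max = 92, Min = 6
Range = 92 - 6 = 86

Range = 86


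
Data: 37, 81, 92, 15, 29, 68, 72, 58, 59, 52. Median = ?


Sorted: 15, 29, 37, 52, 58, 59, 68, 72, 81, 92
n = 10 (even)
Middle values: 58 and 59
Median = (58+59)/2 = 58.5000

Median = 58.5000


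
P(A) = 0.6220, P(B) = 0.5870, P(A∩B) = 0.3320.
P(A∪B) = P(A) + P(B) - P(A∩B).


P(A∪B) = 0.6220 + 0.5870 - 0.3320
= 1.2090 - 0.3320
= 0.8770

P(A∪B) = 0.8770


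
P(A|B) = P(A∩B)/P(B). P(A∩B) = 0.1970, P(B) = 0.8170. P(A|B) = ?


P(A|B) = 0.1970/0.8170 = 0.2411

P(A|B) = 0.2411


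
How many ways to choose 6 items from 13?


C(13,6) = 13!/(6! × 7!)
= 6227020800/(720 × 5040)
= 1716

C(13,6) = 1716


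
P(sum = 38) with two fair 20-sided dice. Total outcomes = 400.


Total outcomes = 20×20 = 400
Favorable (sum = 38): 3
P = 3/400 = 0.0075

P = 0.0075


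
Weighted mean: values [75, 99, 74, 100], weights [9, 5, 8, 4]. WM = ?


Numerator = 75*9 + 99*5 + 74*8 + 100*4 = 2162
Denominator = 9 + 5 + 8 + 4 = 26
WM = 2162/26 = 83.1538

WM = 83.1538


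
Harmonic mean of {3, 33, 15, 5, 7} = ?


Sum of reciprocals = 1/3 + 1/33 + 1/15 + 1/5 + 1/7 = 0.773160
HM = 5/0.773160 = 6.4670

HM = 6.4670


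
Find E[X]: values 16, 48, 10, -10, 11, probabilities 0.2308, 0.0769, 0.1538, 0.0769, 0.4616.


E[X] = 16*0.2308 + 48*0.0769 + 10*0.1538 - 10*0.0769 + 11*0.4616
= 3.6928 + 3.6912 + 1.5380 - 0.7690 + 5.0776
= 13.2306

E[X] = 13.2306


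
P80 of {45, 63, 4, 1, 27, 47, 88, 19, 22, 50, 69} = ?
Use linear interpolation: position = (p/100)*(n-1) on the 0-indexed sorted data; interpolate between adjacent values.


Sorted: 1, 4, 19, 22, 27, 45, 47, 50, 63, 69, 88
n = 11
Index = 80/100 * 10 = 8.0000
Lower = data[8] = 63, Upper = data[9] = 69
P80 = 63 + 0*(6) = 63.0000

P80 = 63.0000


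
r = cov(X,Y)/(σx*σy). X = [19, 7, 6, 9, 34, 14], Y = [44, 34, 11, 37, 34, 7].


Mean X = 14.8333, Mean Y = 27.8333
SD X = 9.650849, SD Y = 13.776994
Cov = 41.638889
r = 41.638889/(9.650849*13.776994) = 0.3132

r = 0.3132


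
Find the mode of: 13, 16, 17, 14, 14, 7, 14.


Frequencies: 7:1, 13:1, 14:3, 16:1, 17:1
Max frequency = 3
Mode = 14

Mode = 14


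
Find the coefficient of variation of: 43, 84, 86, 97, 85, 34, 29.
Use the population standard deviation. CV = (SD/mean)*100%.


Mean = 65.4286
SD = 26.6343
CV = (26.6343/65.4286)*100 = 40.7075%

CV = 40.7075%


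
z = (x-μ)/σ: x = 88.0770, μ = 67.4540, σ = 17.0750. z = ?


z = (88.0770 - 67.4540)/17.0750
= 20.6230/17.0750
= 1.2078

z = 1.2078


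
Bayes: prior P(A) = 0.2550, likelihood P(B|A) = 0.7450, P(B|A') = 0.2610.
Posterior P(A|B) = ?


P(B) = P(B|A)*P(A) + P(B|A')*P(A')
= 0.7450*0.2550 + 0.2610*0.7450
= 0.189975 + 0.194445 = 0.384420
P(A|B) = 0.189975/0.384420 = 0.4942

P(A|B) = 0.4942


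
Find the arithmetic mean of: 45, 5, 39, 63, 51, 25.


Sum = 45 + 5 + 39 + 63 + 51 + 25 = 228
n = 6
Mean = 228/6 = 38.0000

Mean = 38.0000


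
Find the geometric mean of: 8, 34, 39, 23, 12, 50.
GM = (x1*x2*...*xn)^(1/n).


Product = 8 × 34 × 39 × 23 × 12 × 50 = 146390400
GM = 146390400^(1/6) = 22.9572

GM = 22.9572


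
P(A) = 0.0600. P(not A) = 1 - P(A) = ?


P(not A) = 1 - 0.0600 = 0.9400

P(not A) = 0.9400


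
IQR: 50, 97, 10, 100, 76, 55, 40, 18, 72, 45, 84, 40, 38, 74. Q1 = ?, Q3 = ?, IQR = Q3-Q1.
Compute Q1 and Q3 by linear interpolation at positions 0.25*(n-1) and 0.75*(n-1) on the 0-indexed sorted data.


Sorted: 10, 18, 38, 40, 40, 45, 50, 55, 72, 74, 76, 84, 97, 100
Q1 (25th %ile) = 40.0000
Q3 (75th %ile) = 75.5000
IQR = 75.5000 - 40.0000 = 35.5000

IQR = 35.5000


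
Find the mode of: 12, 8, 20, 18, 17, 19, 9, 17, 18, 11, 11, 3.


Frequencies: 3:1, 8:1, 9:1, 11:2, 12:1, 17:2, 18:2, 19:1, 20:1
Max frequency = 2
Mode = 11, 17, 18

Mode = 11, 17, 18


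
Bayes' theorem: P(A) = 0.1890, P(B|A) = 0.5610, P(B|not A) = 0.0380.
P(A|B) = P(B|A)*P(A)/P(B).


P(B) = P(B|A)*P(A) + P(B|A')*P(A')
= 0.5610*0.1890 + 0.0380*0.8110
= 0.106029 + 0.030818 = 0.136847
P(A|B) = 0.106029/0.136847 = 0.7748

P(A|B) = 0.7748


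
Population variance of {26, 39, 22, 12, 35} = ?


Mean = 26.8000
Squared deviations: 0.6400, 148.8400, 23.0400, 219.0400, 67.2400
Sum = 458.8000
Variance = 458.8000/5 = 91.7600

Variance = 91.7600


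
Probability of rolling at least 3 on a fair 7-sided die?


Favorable outcomes (roll ≥ 3): 5
Total outcomes = 7
P = 5/7 = 0.7143

P = 0.7143


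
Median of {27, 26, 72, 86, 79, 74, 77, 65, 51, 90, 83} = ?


Sorted: 26, 27, 51, 65, 72, 74, 77, 79, 83, 86, 90
n = 11 (odd)
Middle value = 74

Median = 74


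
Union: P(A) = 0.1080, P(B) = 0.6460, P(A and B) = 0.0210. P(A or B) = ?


P(A∪B) = 0.1080 + 0.6460 - 0.0210
= 0.7540 - 0.0210
= 0.7330

P(A∪B) = 0.7330


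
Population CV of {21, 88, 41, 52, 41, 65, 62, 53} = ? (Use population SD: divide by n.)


Mean = 52.8750
SD = 18.5838
CV = (18.5838/52.8750)*100 = 35.1468%

CV = 35.1468%


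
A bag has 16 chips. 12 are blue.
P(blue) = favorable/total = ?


P = 12/16 = 0.7500

P = 0.7500


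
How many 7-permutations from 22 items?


P(22,7) = 22!/15!
= 1124000727777607680000/1307674368000
= 859541760

P(22,7) = 859541760


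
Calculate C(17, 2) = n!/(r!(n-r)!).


C(17,2) = 17!/(2! × 15!)
= 355687428096000/(2 × 1307674368000)
= 136

C(17,2) = 136


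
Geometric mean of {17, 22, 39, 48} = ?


Product = 17 × 22 × 39 × 48 = 700128
GM = 700128^(1/4) = 28.9264

GM = 28.9264


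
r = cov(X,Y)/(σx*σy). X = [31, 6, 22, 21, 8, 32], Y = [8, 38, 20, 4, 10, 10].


Mean X = 20.0000, Mean Y = 15.0000
SD X = 10.082989, SD Y = 11.357817
Cov = -66.666667
r = -66.666667/(10.082989*11.357817) = -0.5821

r = -0.5821


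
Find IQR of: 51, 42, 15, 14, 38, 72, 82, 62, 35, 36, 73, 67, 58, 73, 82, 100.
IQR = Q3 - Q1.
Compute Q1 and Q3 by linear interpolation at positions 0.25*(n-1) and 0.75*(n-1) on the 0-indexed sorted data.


Sorted: 14, 15, 35, 36, 38, 42, 51, 58, 62, 67, 72, 73, 73, 82, 82, 100
Q1 (25th %ile) = 37.5000
Q3 (75th %ile) = 73.0000
IQR = 73.0000 - 37.5000 = 35.5000

IQR = 35.5000


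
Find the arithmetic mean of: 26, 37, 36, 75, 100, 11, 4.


Sum = 26 + 37 + 36 + 75 + 100 + 11 + 4 = 289
n = 7
Mean = 289/7 = 41.2857

Mean = 41.2857


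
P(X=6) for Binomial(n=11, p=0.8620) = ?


C(11,6) = 462
p^6 = 0.410245
(1-p)^5 = 5.004900e-05
P = 462 * 0.410245 * 5.004900e-05 = 0.0095

P(X=6) = 0.0095


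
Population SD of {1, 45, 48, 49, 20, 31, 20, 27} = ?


Mean = 30.1250
Variance = 245.1094
SD = sqrt(245.1094) = 15.6560

SD = 15.6560


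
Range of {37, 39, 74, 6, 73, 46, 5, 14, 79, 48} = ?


Max = 79, Min = 5
Range = 79 - 5 = 74

Range = 74


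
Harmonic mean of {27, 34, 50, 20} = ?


Sum of reciprocals = 1/27 + 1/34 + 1/50 + 1/20 = 0.136449
HM = 4/0.136449 = 29.3150

HM = 29.3150


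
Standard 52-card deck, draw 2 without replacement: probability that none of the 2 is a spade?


P(no spades) = (39/52) × (38/51)
= 0.5588

P = 0.5588


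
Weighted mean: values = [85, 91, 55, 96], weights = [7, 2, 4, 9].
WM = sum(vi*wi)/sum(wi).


Numerator = 85*7 + 91*2 + 55*4 + 96*9 = 1861
Denominator = 7 + 2 + 4 + 9 = 22
WM = 1861/22 = 84.5909

WM = 84.5909


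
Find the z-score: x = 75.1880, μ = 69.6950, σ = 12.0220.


z = (75.1880 - 69.6950)/12.0220
= 5.4930/12.0220
= 0.4569

z = 0.4569


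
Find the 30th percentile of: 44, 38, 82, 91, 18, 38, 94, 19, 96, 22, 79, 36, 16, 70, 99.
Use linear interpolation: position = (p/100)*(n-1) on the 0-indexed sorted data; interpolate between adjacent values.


Sorted: 16, 18, 19, 22, 36, 38, 38, 44, 70, 79, 82, 91, 94, 96, 99
n = 15
Index = 30/100 * 14 = 4.2000
Lower = data[4] = 36, Upper = data[5] = 38
P30 = 36 + 0.2000*(2) = 36.4000

P30 = 36.4000


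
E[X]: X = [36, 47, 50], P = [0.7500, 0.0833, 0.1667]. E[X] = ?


E[X] = 36*0.7500 + 47*0.0833 + 50*0.1667
= 27.0000 + 3.9151 + 8.3350
= 39.2501

E[X] = 39.2501


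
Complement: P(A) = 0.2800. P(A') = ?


P(not A) = 1 - 0.2800 = 0.7200

P(not A) = 0.7200


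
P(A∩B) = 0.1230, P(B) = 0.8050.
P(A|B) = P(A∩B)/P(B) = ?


P(A|B) = 0.1230/0.8050 = 0.1528

P(A|B) = 0.1528


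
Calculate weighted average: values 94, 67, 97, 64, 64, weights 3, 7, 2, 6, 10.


Numerator = 94*3 + 67*7 + 97*2 + 64*6 + 64*10 = 1969
Denominator = 3 + 7 + 2 + 6 + 10 = 28
WM = 1969/28 = 70.3214

WM = 70.3214


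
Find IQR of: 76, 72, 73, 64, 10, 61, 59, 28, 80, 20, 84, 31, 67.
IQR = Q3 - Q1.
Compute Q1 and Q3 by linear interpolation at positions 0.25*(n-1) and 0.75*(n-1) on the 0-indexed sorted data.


Sorted: 10, 20, 28, 31, 59, 61, 64, 67, 72, 73, 76, 80, 84
Q1 (25th %ile) = 31.0000
Q3 (75th %ile) = 73.0000
IQR = 73.0000 - 31.0000 = 42.0000

IQR = 42.0000


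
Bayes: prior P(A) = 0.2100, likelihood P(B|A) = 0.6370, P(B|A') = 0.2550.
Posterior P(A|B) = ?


P(B) = P(B|A)*P(A) + P(B|A')*P(A')
= 0.6370*0.2100 + 0.2550*0.7900
= 0.133770 + 0.201450 = 0.335220
P(A|B) = 0.133770/0.335220 = 0.3991

P(A|B) = 0.3991


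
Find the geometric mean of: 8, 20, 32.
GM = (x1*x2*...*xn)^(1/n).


Product = 8 × 20 × 32 = 5120
GM = 5120^(1/3) = 17.2355

GM = 17.2355


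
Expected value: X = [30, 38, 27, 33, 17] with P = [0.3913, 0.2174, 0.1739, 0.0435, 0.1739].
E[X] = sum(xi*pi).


E[X] = 30*0.3913 + 38*0.2174 + 27*0.1739 + 33*0.0435 + 17*0.1739
= 11.7390 + 8.2612 + 4.6953 + 1.4355 + 2.9563
= 29.0873

E[X] = 29.0873


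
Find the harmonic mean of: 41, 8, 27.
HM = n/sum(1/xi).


Sum of reciprocals = 1/41 + 1/8 + 1/27 = 0.186427
HM = 3/0.186427 = 16.0921

HM = 16.0921


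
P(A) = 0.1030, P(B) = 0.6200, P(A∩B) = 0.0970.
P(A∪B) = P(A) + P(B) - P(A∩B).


P(A∪B) = 0.1030 + 0.6200 - 0.0970
= 0.7230 - 0.0970
= 0.6260

P(A∪B) = 0.6260


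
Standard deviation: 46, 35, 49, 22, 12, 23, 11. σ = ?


Mean = 28.2857
Variance = 202.7755
SD = sqrt(202.7755) = 14.2399

SD = 14.2399


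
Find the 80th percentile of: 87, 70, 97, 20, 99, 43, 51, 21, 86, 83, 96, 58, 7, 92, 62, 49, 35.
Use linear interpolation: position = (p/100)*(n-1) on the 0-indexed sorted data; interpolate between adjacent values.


Sorted: 7, 20, 21, 35, 43, 49, 51, 58, 62, 70, 83, 86, 87, 92, 96, 97, 99
n = 17
Index = 80/100 * 16 = 12.8000
Lower = data[12] = 87, Upper = data[13] = 92
P80 = 87 + 0.8000*(5) = 91.0000

P80 = 91.0000


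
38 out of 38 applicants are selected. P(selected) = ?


P = 38/38 = 1.0000

P = 1.0000


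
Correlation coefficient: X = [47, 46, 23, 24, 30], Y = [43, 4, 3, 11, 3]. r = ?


Mean X = 34.0000, Mean Y = 12.8000
SD X = 10.488088, SD Y = 15.393505
Cov = 90.400000
r = 90.400000/(10.488088*15.393505) = 0.5599

r = 0.5599


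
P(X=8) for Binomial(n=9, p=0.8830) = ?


C(9,8) = 9
p^8 = 0.369561
(1-p)^1 = 0.117000
P = 9 * 0.369561 * 0.117000 = 0.3891

P(X=8) = 0.3891


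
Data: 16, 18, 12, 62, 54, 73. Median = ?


Sorted: 12, 16, 18, 54, 62, 73
n = 6 (even)
Middle values: 18 and 54
Median = (18+54)/2 = 36.0000

Median = 36.0000


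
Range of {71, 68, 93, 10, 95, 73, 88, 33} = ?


Max = 95, Min = 10
Range = 95 - 10 = 85

Range = 85


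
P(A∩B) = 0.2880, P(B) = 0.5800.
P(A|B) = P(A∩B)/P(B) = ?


P(A|B) = 0.2880/0.5800 = 0.4966

P(A|B) = 0.4966


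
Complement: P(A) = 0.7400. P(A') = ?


P(not A) = 1 - 0.7400 = 0.2600

P(not A) = 0.2600


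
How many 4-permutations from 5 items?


P(5,4) = 5!/1!
= 120/1
= 120

P(5,4) = 120


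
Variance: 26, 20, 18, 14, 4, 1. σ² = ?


Mean = 13.8333
Squared deviations: 148.0278, 38.0278, 17.3611, 0.0278, 96.6944, 164.6944
Sum = 464.8333
Variance = 464.8333/6 = 77.4722

Variance = 77.4722


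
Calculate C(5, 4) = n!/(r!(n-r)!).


C(5,4) = 5!/(4! × 1!)
= 120/(24 × 1)
= 5

C(5,4) = 5


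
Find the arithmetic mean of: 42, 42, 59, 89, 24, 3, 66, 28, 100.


Sum = 42 + 42 + 59 + 89 + 24 + 3 + 66 + 28 + 100 = 453
n = 9
Mean = 453/9 = 50.3333

Mean = 50.3333


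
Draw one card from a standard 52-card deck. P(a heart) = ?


13 hearts in 52 cards
P = 13/52 = 0.2500

P = 0.2500


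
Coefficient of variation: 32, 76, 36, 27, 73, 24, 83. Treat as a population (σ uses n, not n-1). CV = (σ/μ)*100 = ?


Mean = 50.1429
SD = 23.9609
CV = (23.9609/50.1429)*100 = 47.7852%

CV = 47.7852%


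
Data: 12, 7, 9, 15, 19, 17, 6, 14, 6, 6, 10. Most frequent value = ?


Frequencies: 6:3, 7:1, 9:1, 10:1, 12:1, 14:1, 15:1, 17:1, 19:1
Max frequency = 3
Mode = 6

Mode = 6


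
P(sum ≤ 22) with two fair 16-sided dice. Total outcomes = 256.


Total outcomes = 16×16 = 256
Favorable (sum ≤ 22): 201
P = 201/256 = 0.7852

P = 0.7852


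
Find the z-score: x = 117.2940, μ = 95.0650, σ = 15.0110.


z = (117.2940 - 95.0650)/15.0110
= 22.2290/15.0110
= 1.4808

z = 1.4808


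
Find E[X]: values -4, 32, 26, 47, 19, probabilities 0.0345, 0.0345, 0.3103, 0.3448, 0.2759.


E[X] = -4*0.0345 + 32*0.0345 + 26*0.3103 + 47*0.3448 + 19*0.2759
= -0.1380 + 1.1040 + 8.0678 + 16.2056 + 5.2421
= 30.4815

E[X] = 30.4815


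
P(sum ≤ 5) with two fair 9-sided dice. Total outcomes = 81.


Total outcomes = 9×9 = 81
Favorable (sum ≤ 5): 10
P = 10/81 = 0.1235

P = 0.1235


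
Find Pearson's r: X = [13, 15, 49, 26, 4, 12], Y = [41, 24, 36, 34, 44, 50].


Mean X = 19.8333, Mean Y = 38.1667
SD X = 14.553541, SD Y = 8.214148
Cov = -37.472222
r = -37.472222/(14.553541*8.214148) = -0.3135

r = -0.3135


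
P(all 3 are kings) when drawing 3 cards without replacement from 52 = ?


P(all kings) = (4/52) × (3/51) × (2/50)
= 0.0002

P = 0.0002


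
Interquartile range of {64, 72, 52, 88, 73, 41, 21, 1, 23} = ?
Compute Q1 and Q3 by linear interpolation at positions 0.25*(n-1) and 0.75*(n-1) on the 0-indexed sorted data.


Sorted: 1, 21, 23, 41, 52, 64, 72, 73, 88
Q1 (25th %ile) = 23.0000
Q3 (75th %ile) = 72.0000
IQR = 72.0000 - 23.0000 = 49.0000

IQR = 49.0000


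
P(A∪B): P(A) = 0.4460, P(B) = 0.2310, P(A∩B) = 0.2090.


P(A∪B) = 0.4460 + 0.2310 - 0.2090
= 0.6770 - 0.2090
= 0.4680

P(A∪B) = 0.4680


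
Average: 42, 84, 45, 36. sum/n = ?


Sum = 42 + 84 + 45 + 36 = 207
n = 4
Mean = 207/4 = 51.7500

Mean = 51.7500


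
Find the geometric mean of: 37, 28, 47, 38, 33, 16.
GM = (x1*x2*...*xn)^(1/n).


Product = 37 × 28 × 47 × 38 × 33 × 16 = 976956288
GM = 976956288^(1/6) = 31.5001

GM = 31.5001


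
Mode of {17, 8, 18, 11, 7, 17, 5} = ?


Frequencies: 5:1, 7:1, 8:1, 11:1, 17:2, 18:1
Max frequency = 2
Mode = 17

Mode = 17


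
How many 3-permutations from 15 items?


P(15,3) = 15!/12!
= 1307674368000/479001600
= 2730

P(15,3) = 2730


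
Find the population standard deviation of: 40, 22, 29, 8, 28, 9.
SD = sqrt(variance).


Mean = 22.6667
Variance = 128.5556
SD = sqrt(128.5556) = 11.3382

SD = 11.3382
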